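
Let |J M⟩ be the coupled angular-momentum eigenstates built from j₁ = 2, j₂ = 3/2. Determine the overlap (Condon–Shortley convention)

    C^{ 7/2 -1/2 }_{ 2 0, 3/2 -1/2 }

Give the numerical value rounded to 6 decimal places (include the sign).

triangle: 0!·4!·3!/8! = 144/40320
(j±m)!: 2!·2!·1!·2!·3!·4! = 1152
prefactor² = (2J+1)·Δ·N² = 1152/35
  k=0: +1/(0!·0!·2!·1!·2!·2!) = 1/8
Σ = 1/8  ⇒  CG² = 1152/35·1/8² = 18/35
CG = +√(18/35) = +0.717137

+0.717137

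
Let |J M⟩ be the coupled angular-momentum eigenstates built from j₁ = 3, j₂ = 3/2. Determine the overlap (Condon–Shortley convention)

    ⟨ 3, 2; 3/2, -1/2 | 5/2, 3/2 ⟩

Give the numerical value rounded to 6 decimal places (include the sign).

+√(1/14) ≈ +0.267261

j₁+j₂−J=2  J+j₁−j₂=4  J−j₁+j₂=1  j₁+j₂+J+1=8
(j₁±m₁, j₂±m₂, J±M) = (5,1,1,2,4,1)
P² = 288/7
sum k=0..1:
  [0] +1/12 = 1/12
  [1] −1/24 = -1/24
S = 1/24
C² = P²·S² = 1/14 ; C = +0.267261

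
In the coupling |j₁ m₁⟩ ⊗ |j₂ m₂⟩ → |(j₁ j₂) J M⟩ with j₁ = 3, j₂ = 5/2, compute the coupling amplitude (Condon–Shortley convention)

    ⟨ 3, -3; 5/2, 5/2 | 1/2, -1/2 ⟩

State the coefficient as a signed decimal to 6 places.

j₁+j₂−J=5  J+j₁−j₂=1  J−j₁+j₂=0  j₁+j₂+J+1=7
(j₁±m₁, j₂±m₂, J±M) = (0,6,5,0,0,1)
P² = 28800/7
sum k=5..5:
  [5] −1/120 = -1/120
S = -1/120
C² = P²·S² = 2/7 ; C = -0.534522

−√(2/7) = -0.534522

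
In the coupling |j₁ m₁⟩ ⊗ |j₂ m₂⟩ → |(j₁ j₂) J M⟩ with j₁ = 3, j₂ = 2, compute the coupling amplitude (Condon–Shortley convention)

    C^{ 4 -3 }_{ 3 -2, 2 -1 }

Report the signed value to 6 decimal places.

√[9·1!5!3!/10! · 1!5!1!3!1!7!] = √(6480)
  +(−1)^0/∏(0,1,5,1,0,2)! = 1/240  (running 1/240)
  +(−1)^1/∏(1,0,4,0,1,3)! = -1/144  (running -1/360)
⟨..|..⟩ = √(6480)·(-1/360) = -0.223607

−√(1/20) = -0.223607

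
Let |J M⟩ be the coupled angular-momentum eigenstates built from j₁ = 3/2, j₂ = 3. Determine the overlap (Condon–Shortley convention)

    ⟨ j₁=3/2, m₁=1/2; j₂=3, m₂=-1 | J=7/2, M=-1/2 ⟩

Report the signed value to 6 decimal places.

+√(2/7) = +0.534522

j₁+j₂−J=1  J+j₁−j₂=2  J−j₁+j₂=5  j₁+j₂+J+1=9
(j₁±m₁, j₂±m₂, J±M) = (2,1,2,4,3,4)
P² = 512/7
sum k=0..1:
  [0] +1/12 = 1/12
  [1] −1/48 = -1/48
S = 1/16
C² = P²·S² = 2/7 ; C = +0.534522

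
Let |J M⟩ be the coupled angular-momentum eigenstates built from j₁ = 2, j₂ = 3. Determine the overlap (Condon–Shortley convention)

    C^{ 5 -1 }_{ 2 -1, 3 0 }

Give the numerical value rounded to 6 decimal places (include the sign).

+0.617213  (= +√(8/21))

√[11·0!4!6!/11! · 1!3!3!3!4!6!] = √(124416/7)
  +(−1)^0/∏(0,0,3,3,1,3)! = 1/216  (running 1/216)
⟨..|..⟩ = √(124416/7)·(1/216) = +0.617213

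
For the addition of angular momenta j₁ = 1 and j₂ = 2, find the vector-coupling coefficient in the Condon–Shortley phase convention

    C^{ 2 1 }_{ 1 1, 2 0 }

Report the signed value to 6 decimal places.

j₁+j₂−J=1  J+j₁−j₂=1  J−j₁+j₂=3  j₁+j₂+J+1=6
(j₁±m₁, j₂±m₂, J±M) = (2,0,2,2,3,1)
P² = 2
sum k=0..0:
  [0] +1/2 = 1/2
S = 1/2
C² = P²·S² = 1/2 ; C = +0.707107

+√(1/2) ≈ +0.707107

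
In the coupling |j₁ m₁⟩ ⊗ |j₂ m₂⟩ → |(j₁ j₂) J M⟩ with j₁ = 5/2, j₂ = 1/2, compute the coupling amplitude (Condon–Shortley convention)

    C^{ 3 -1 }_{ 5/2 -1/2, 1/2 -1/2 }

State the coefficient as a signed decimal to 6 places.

+√(2/3) = +0.816497

√[7·0!5!1!/7! · 2!3!0!1!2!4!] = √(96)
  +(−1)^0/∏(0,0,3,0,2,1)! = 1/12  (running 1/12)
⟨..|..⟩ = √(96)·(1/12) = +0.816497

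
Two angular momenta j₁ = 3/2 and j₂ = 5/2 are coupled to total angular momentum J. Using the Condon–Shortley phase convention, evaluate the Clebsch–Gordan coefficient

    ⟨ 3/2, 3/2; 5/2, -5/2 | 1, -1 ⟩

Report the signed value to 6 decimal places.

j₁+j₂−J=3  J+j₁−j₂=0  J−j₁+j₂=2  j₁+j₂+J+1=6
(j₁±m₁, j₂±m₂, J±M) = (3,0,0,5,0,2)
P² = 72
sum k=0..0:
  [0] +1/12 = 1/12
S = 1/12
C² = P²·S² = 1/2 ; C = +0.707107

+0.707107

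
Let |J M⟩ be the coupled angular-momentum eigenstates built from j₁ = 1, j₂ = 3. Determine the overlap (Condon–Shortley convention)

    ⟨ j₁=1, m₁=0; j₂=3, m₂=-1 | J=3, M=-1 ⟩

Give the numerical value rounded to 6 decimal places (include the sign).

j₁+j₂−J=1  J+j₁−j₂=1  J−j₁+j₂=5  j₁+j₂+J+1=8
(j₁±m₁, j₂±m₂, J±M) = (1,1,2,4,2,4)
P² = 48
sum k=0..1:
  [0] +1/12 = 1/12
  [1] −1/24 = -1/24
S = 1/24
C² = P²·S² = 1/12 ; C = +0.288675

+0.288675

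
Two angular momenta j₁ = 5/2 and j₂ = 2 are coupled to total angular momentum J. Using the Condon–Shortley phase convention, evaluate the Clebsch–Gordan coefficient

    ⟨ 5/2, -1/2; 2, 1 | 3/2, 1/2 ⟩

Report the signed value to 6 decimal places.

+√(5/21) ≈ +0.487950

j₁+j₂−J=3  J+j₁−j₂=2  J−j₁+j₂=1  j₁+j₂+J+1=7
(j₁±m₁, j₂±m₂, J±M) = (2,3,3,1,2,1)
P² = 48/35
sum k=2..3:
  [2] +1/2 = 1/2
  [3] −1/12 = -1/12
S = 5/12
C² = P²·S² = 5/21 ; C = +0.487950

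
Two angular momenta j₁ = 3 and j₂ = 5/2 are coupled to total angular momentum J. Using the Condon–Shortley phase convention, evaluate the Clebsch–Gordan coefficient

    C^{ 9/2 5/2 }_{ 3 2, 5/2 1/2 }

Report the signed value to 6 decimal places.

j₁+j₂−J=1  J+j₁−j₂=5  J−j₁+j₂=4  j₁+j₂+J+1=11
(j₁±m₁, j₂±m₂, J±M) = (5,1,3,2,7,2)
P² = 115200/11
sum k=0..1:
  [0] +1/144 = 1/144
  [1] −1/480 = -1/480
S = 7/1440
C² = P²·S² = 49/198 ; C = +0.497468

+0.497468  (= +√(49/198))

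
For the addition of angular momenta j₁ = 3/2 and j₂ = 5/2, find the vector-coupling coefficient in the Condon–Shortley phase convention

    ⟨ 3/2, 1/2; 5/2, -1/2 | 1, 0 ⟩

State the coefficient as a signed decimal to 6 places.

triangle: 3!·0!·2!/6! = 12/720
(j±m)!: 2!·1!·2!·3!·1!·1! = 24
prefactor² = (2J+1)·Δ·N² = 6/5
  k=1: −1/(1!·2!·0!·1!·0!·1!) = -1/2
Σ = -1/2  ⇒  CG² = 6/5·(-1/2)² = 3/10
CG = −√(3/10) = -0.547723

−√(3/10) = -0.547723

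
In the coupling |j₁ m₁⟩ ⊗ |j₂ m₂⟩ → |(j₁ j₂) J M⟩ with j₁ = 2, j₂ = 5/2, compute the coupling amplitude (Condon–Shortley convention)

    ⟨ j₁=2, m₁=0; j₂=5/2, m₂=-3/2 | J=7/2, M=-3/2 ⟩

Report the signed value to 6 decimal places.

+0.534522  (= +√(2/7))

√[8·1!3!4!/9! · 2!2!1!4!2!5!] = √(512/7)
  +(−1)^0/∏(0,1,2,1,1,3)! = 1/12  (running 1/12)
  +(−1)^1/∏(1,0,1,0,2,4)! = -1/48  (running 1/16)
⟨..|..⟩ = √(512/7)·(1/16) = +0.534522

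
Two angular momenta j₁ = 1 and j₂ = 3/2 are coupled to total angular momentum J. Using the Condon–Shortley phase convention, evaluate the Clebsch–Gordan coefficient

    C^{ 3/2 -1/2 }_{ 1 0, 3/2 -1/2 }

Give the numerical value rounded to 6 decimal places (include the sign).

+0.258199

j₁+j₂−J=1  J+j₁−j₂=1  J−j₁+j₂=2  j₁+j₂+J+1=5
(j₁±m₁, j₂±m₂, J±M) = (1,1,1,2,1,2)
P² = 4/15
sum k=0..1:
  [0] +1/1 = 1
  [1] −1/2 = -1/2
S = 1/2
C² = P²·S² = 1/15 ; C = +0.258199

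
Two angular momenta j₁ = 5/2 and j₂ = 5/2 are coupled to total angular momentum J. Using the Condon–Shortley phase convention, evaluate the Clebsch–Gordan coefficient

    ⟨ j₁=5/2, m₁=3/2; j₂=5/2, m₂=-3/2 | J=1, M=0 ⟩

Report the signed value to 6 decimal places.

√[3·4!1!1!/7! · 4!1!1!4!1!1!] = √(288/35)
  +(−1)^0/∏(0,4,1,1,0,0)! = 1/24  (running 1/24)
  +(−1)^1/∏(1,3,0,0,1,1)! = -1/6  (running -1/8)
⟨..|..⟩ = √(288/35)·(-1/8) = -0.358569

−√(9/70) ≈ -0.358569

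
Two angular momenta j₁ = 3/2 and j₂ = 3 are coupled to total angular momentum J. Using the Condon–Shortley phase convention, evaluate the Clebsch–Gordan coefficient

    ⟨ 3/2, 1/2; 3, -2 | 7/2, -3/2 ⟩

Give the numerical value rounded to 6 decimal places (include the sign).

triangle: 1!·2!·5!/9! = 240/362880
(j±m)!: 2!·1!·1!·5!·2!·5! = 57600
prefactor² = (2J+1)·Δ·N² = 6400/21
  k=0: +1/(0!·1!·1!·1!·1!·4!) = 1/24
  k=1: −1/(1!·0!·0!·0!·2!·5!) = -1/240
Σ = 3/80  ⇒  CG² = 6400/21·3/80² = 3/7
CG = +√(3/7) = +0.654654

+0.654654  (= +√(3/7))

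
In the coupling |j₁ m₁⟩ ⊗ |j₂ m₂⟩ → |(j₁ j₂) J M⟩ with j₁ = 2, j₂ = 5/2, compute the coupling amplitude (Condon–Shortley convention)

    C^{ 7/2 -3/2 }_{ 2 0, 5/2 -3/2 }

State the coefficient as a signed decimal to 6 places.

j₁+j₂−J=1  J+j₁−j₂=3  J−j₁+j₂=4  j₁+j₂+J+1=9
(j₁±m₁, j₂±m₂, J±M) = (2,2,1,4,2,5)
P² = 512/7
sum k=0..1:
  [0] +1/12 = 1/12
  [1] −1/48 = -1/48
S = 1/16
C² = P²·S² = 2/7 ; C = +0.534522

+√(2/7) = +0.534522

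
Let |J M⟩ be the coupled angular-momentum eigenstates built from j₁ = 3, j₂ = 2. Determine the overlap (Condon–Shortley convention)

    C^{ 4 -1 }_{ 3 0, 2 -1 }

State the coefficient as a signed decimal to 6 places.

+√(3/14) = +0.462910

triangle: 1!×5!×3!/10! = 720/3628800
(j±m)!: 3!×3!×1!×3!×3!×5! = 155520
prefactor² = (2J+1)×Δ×N² = 1944/7
  k=0: +1/(0!×1!×3!×1!×2!×2!) = 1/24
  k=1: −1/(1!×0!×2!×0!×3!×3!) = -1/72
Σ = 1/36  ⇒  CG² = 1944/7×1/36² = 3/14
CG = +√(3/14) = +0.462910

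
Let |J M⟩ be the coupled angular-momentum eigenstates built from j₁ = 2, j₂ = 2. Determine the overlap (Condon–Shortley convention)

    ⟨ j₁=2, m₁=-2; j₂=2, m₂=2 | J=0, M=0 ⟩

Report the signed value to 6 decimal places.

+√(1/5) ≈ +0.447214

j₁+j₂−J=4  J+j₁−j₂=0  J−j₁+j₂=0  j₁+j₂+J+1=5
(j₁±m₁, j₂±m₂, J±M) = (0,4,4,0,0,0)
P² = 576/5
sum k=4..4:
  [4] +1/24 = 1/24
S = 1/24
C² = P²·S² = 1/5 ; C = +0.447214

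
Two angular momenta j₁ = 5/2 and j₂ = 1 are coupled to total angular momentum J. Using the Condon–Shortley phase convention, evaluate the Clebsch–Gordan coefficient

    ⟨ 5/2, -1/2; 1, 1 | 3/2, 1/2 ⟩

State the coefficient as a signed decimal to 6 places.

j₁+j₂−J=2  J+j₁−j₂=3  J−j₁+j₂=0  j₁+j₂+J+1=6
(j₁±m₁, j₂±m₂, J±M) = (2,3,2,0,2,1)
P² = 16/5
sum k=2..2:
  [2] +1/4 = 1/4
S = 1/4
C² = P²·S² = 1/5 ; C = +0.447214

+√(1/5) ≈ +0.447214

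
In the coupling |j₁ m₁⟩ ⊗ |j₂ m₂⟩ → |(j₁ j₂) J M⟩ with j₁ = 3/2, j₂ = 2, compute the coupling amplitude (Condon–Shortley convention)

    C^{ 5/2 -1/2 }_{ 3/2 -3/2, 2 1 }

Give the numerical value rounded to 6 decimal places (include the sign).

j₁+j₂−J=1  J+j₁−j₂=2  J−j₁+j₂=3  j₁+j₂+J+1=7
(j₁±m₁, j₂±m₂, J±M) = (0,3,3,1,2,3)
P² = 216/35
sum k=1..1:
  [1] −1/4 = -1/4
S = -1/4
C² = P²·S² = 27/70 ; C = -0.621059

-0.621059  (= −√(27/70))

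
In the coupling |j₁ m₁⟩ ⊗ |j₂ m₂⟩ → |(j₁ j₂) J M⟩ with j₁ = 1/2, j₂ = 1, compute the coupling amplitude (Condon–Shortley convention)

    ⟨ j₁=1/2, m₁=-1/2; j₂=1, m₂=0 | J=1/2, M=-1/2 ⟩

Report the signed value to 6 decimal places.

√[2·1!0!1!/3! · 0!1!1!1!0!1!] = √(1/3)
  +(−1)^1/∏(1,0,0,0,0,1)! = -1  (running -1)
⟨..|..⟩ = √(1/3)·(-1) = -0.577350

-0.577350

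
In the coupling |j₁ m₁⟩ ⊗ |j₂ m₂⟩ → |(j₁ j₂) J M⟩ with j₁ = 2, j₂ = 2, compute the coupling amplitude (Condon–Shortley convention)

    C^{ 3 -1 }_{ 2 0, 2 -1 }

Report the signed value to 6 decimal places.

+√(1/5) ≈ +0.447214

triangle: 1!·3!·3!/8! = 36/40320
(j±m)!: 2!·2!·1!·3!·2!·4! = 1152
prefactor² = (2J+1)·Δ·N² = 36/5
  k=0: +1/(0!·1!·2!·1!·1!·2!) = 1/4
  k=1: −1/(1!·0!·1!·0!·2!·3!) = -1/12
Σ = 1/6  ⇒  CG² = 36/5·1/6² = 1/5
CG = +√(1/5) = +0.447214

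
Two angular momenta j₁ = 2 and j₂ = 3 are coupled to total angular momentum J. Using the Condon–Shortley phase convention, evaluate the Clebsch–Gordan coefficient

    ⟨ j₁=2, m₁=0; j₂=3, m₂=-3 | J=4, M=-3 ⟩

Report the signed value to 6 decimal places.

+√(9/20) = +0.670820

√[9·1!3!5!/10! · 2!2!0!6!1!7!] = √(25920)
  +(−1)^0/∏(0,1,2,0,1,5)! = 1/240  (running 1/240)
⟨..|..⟩ = √(25920)·(1/240) = +0.670820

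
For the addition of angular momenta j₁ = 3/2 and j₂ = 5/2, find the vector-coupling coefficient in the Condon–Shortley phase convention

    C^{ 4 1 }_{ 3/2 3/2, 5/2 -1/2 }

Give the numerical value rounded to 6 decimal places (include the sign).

√[9·0!3!5!/9! · 3!0!2!3!5!3!] = √(6480/7)
  +(−1)^0/∏(0,0,0,2,3,3)! = 1/72  (running 1/72)
⟨..|..⟩ = √(6480/7)·(1/72) = +0.422577

+√(5/28) = +0.422577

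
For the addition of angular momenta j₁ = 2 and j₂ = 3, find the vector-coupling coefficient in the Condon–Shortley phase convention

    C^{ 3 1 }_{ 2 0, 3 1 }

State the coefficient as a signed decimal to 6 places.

√[7·2!2!4!/9! · 2!2!4!2!4!2!] = √(256/15)
  +(−1)^0/∏(0,2,2,4,0,0)! = 1/96  (running 1/96)
  +(−1)^1/∏(1,1,1,3,1,1)! = -1/6  (running -5/32)
  +(−1)^2/∏(2,0,0,2,2,2)! = 1/16  (running -3/32)
⟨..|..⟩ = √(256/15)·(-3/32) = -0.387298

−√(3/20) = -0.387298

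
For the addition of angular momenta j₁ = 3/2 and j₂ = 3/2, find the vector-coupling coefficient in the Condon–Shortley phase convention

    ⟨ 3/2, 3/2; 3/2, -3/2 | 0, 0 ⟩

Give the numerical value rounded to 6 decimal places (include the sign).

√[1·3!0!0!/4! · 3!0!0!3!0!0!] = √(9)
  +(−1)^0/∏(0,3,0,0,0,0)! = 1/6  (running 1/6)
⟨..|..⟩ = √(9)·(1/6) = +0.500000

+√(1/4) ≈ +0.500000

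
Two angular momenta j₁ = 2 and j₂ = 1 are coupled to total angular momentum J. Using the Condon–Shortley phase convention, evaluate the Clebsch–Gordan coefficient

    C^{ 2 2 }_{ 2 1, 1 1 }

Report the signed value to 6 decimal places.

-0.577350

√[5·1!3!1!/6! · 3!1!2!0!4!0!] = √(12)
  +(−1)^1/∏(1,0,0,1,3,0)! = -1/6  (running -1/6)
⟨..|..⟩ = √(12)·(-1/6) = -0.577350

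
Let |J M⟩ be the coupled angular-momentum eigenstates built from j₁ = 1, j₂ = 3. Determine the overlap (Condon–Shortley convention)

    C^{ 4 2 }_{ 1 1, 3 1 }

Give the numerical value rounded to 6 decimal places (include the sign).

j₁+j₂−J=0  J+j₁−j₂=2  J−j₁+j₂=6  j₁+j₂+J+1=9
(j₁±m₁, j₂±m₂, J±M) = (2,0,4,2,6,2)
P² = 34560/7
sum k=0..0:
  [0] +1/96 = 1/96
S = 1/96
C² = P²·S² = 15/28 ; C = +0.731925

+√(15/28) = +0.731925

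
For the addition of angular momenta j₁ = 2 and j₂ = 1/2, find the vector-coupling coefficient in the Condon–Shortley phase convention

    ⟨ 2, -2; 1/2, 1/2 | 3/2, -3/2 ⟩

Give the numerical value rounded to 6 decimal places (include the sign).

j₁+j₂−J=1  J+j₁−j₂=3  J−j₁+j₂=0  j₁+j₂+J+1=5
(j₁±m₁, j₂±m₂, J±M) = (0,4,1,0,0,3)
P² = 144/5
sum k=1..1:
  [1] −1/6 = -1/6
S = -1/6
C² = P²·S² = 4/5 ; C = -0.894427

−√(4/5) ≈ -0.894427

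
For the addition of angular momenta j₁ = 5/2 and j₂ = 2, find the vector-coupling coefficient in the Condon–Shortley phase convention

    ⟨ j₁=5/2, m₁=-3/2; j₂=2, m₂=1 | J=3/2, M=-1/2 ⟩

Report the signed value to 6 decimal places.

+√(2/105) ≈ +0.138013

j₁+j₂−J=3  J+j₁−j₂=2  J−j₁+j₂=1  j₁+j₂+J+1=7
(j₁±m₁, j₂±m₂, J±M) = (1,4,3,1,1,2)
P² = 96/35
sum k=2..3:
  [2] +1/4 = 1/4
  [3] −1/6 = -1/6
S = 1/12
C² = P²·S² = 2/105 ; C = +0.138013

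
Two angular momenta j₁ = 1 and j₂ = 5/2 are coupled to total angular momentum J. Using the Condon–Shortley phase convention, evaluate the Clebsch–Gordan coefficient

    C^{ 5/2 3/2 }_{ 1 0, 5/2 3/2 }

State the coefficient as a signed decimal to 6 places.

-0.507093

√[6·1!1!4!/7! · 1!1!4!1!4!1!] = √(576/35)
  +(−1)^0/∏(0,1,1,4,0,0)! = 1/24  (running 1/24)
  +(−1)^1/∏(1,0,0,3,1,1)! = -1/6  (running -1/8)
⟨..|..⟩ = √(576/35)·(-1/8) = -0.507093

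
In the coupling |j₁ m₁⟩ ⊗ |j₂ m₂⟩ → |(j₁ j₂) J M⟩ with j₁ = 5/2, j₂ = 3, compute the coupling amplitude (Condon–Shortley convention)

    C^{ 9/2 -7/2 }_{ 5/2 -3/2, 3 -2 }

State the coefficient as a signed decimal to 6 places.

+√(1/99) = +0.100504

√[10·1!4!5!/11! · 1!4!1!5!1!8!] = √(921600/11)
  +(−1)^0/∏(0,1,4,1,0,4)! = 1/576  (running 1/576)
  +(−1)^1/∏(1,0,3,0,1,5)! = -1/720  (running 1/2880)
⟨..|..⟩ = √(921600/11)·(1/2880) = +0.100504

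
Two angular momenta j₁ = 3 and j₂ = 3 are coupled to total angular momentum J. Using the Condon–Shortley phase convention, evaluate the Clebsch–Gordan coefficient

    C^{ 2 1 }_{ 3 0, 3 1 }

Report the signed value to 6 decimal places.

j₁+j₂−J=4  J+j₁−j₂=2  J−j₁+j₂=2  j₁+j₂+J+1=9
(j₁±m₁, j₂±m₂, J±M) = (3,3,4,2,3,1)
P² = 96/7
sum k=2..3:
  [2] +1/8 = 1/8
  [3] −1/12 = -1/12
S = 1/24
C² = P²·S² = 1/42 ; C = +0.154303

+0.154303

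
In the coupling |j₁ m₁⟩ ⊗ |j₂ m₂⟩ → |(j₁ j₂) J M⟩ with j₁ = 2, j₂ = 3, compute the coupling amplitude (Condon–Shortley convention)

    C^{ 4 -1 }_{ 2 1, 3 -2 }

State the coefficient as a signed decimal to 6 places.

+√(7/20) = +0.591608

√[9·1!3!5!/10! · 3!1!1!5!3!5!] = √(6480/7)
  +(−1)^0/∏(0,1,1,1,2,4)! = 1/48  (running 1/48)
  +(−1)^1/∏(1,0,0,0,3,5)! = -1/720  (running 7/360)
⟨..|..⟩ = √(6480/7)·(7/360) = +0.591608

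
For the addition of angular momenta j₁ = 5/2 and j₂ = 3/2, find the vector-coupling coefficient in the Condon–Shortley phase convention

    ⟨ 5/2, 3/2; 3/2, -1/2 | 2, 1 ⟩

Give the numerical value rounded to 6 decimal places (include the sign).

+√(1/42) = +0.154303

triangle: 2!·3!·1!/7! = 12/5040
(j±m)!: 4!·1!·1!·2!·3!·1! = 288
prefactor² = (2J+1)·Δ·N² = 24/7
  k=0: +1/(0!·2!·1!·1!·2!·0!) = 1/4
  k=1: −1/(1!·1!·0!·0!·3!·1!) = -1/6
Σ = 1/12  ⇒  CG² = 24/7·1/12² = 1/42
CG = +√(1/42) = +0.154303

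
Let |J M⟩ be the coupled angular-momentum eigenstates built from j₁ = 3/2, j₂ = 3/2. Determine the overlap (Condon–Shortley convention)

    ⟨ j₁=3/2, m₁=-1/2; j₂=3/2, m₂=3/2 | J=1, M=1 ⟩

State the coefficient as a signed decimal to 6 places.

√[3·2!1!1!/5! · 1!2!3!0!2!0!] = √(6/5)
  +(−1)^2/∏(2,0,0,1,1,0)! = 1/2  (running 1/2)
⟨..|..⟩ = √(6/5)·(1/2) = +0.547723

+0.547723  (= +√(3/10))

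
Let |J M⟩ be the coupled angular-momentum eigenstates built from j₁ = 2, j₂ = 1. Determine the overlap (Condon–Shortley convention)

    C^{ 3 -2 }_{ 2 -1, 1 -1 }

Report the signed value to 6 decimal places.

+√(2/3) = +0.816497

√[7·0!4!2!/7! · 1!3!0!2!1!5!] = √(96)
  +(−1)^0/∏(0,0,3,0,1,2)! = 1/12  (running 1/12)
⟨..|..⟩ = √(96)·(1/12) = +0.816497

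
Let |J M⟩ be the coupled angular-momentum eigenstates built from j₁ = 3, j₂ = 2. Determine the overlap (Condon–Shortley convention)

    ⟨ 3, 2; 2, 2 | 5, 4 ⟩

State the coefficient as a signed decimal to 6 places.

√[11·0!6!4!/11! · 5!1!4!0!9!1!] = √(4976640)
  +(−1)^0/∏(0,0,1,4,5,0)! = 1/2880  (running 1/2880)
⟨..|..⟩ = √(4976640)·(1/2880) = +0.774597

+0.774597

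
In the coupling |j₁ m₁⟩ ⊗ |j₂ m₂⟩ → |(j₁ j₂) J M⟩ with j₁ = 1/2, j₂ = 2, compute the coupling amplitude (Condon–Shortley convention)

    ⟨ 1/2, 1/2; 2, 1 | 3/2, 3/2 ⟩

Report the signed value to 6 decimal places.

+√(1/5) ≈ +0.447214

√[4·1!0!3!/5! · 1!0!3!1!3!0!] = √(36/5)
  +(−1)^0/∏(0,1,0,3,0,0)! = 1/6  (running 1/6)
⟨..|..⟩ = √(36/5)·(1/6) = +0.447214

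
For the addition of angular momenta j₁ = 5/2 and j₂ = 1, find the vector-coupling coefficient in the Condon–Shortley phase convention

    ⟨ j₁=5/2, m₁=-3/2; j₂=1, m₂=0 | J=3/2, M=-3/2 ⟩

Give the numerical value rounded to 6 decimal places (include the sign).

triangle: 2!×3!×0!/6! = 12/720
(j±m)!: 1!×4!×1!×1!×0!×3! = 144
prefactor² = (2J+1)×Δ×N² = 48/5
  k=1: −1/(1!×1!×3!×0!×0!×0!) = -1/6
Σ = -1/6  ⇒  CG² = 48/5×(-1/6)² = 4/15
CG = −√(4/15) = -0.516398

-0.516398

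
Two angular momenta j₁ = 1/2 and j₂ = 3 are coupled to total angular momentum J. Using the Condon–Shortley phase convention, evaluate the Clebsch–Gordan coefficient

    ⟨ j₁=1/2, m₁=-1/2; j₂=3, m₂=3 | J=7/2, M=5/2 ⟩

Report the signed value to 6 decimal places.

+√(1/7) = +0.377964

√[8·0!1!6!/8! · 0!1!6!0!6!1!] = √(518400/7)
  +(−1)^0/∏(0,0,1,6,0,0)! = 1/720  (running 1/720)
⟨..|..⟩ = √(518400/7)·(1/720) = +0.377964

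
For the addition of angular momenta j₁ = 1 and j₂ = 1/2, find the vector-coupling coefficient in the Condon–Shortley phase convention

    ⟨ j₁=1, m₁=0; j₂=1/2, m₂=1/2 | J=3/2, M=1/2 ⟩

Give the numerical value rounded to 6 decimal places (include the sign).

+√(2/3) ≈ +0.816497

triangle: 0!*2!*1!/4! = 2/24
(j±m)!: 1!*1!*1!*0!*2!*1! = 2
prefactor² = (2J+1)*Δ*N² = 2/3
  k=0: +1/(0!*0!*1!*1!*1!*0!) = 1
Σ = 1  ⇒  CG² = 2/3*1² = 2/3
CG = +√(2/3) = +0.816497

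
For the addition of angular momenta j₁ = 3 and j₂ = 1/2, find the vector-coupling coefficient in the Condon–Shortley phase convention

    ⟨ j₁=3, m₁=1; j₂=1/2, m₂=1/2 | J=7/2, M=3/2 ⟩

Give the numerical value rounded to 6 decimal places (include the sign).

√[8·0!6!1!/8! · 4!2!1!0!5!2!] = √(11520/7)
  +(−1)^0/∏(0,0,2,1,4,0)! = 1/48  (running 1/48)
⟨..|..⟩ = √(11520/7)·(1/48) = +0.845154

+0.845154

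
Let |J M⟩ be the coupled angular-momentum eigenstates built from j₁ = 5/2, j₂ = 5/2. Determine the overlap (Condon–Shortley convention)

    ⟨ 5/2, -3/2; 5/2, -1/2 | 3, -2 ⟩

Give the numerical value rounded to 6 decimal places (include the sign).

-0.288675

√[7·2!3!3!/9! · 1!4!2!3!1!5!] = √(48)
  +(−1)^1/∏(1,1,3,1,0,2)! = -1/12  (running -1/12)
  +(−1)^2/∏(2,0,2,0,1,3)! = 1/24  (running -1/24)
⟨..|..⟩ = √(48)·(-1/24) = -0.288675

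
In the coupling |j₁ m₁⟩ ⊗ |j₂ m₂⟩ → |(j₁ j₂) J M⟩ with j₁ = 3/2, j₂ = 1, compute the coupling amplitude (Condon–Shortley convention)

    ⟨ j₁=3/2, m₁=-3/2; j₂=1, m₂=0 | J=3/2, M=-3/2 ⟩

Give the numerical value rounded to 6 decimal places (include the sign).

j₁+j₂−J=1  J+j₁−j₂=2  J−j₁+j₂=1  j₁+j₂+J+1=5
(j₁±m₁, j₂±m₂, J±M) = (0,3,1,1,0,3)
P² = 12/5
sum k=1..1:
  [1] −1/2 = -1/2
S = -1/2
C² = P²·S² = 3/5 ; C = -0.774597

−√(3/5) = -0.774597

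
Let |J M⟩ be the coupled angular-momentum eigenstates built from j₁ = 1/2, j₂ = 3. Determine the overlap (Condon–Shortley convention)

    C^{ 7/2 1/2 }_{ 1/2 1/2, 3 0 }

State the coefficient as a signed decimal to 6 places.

+√(4/7) = +0.755929

j₁+j₂−J=0  J+j₁−j₂=1  J−j₁+j₂=6  j₁+j₂+J+1=8
(j₁±m₁, j₂±m₂, J±M) = (1,0,3,3,4,3)
P² = 5184/7
sum k=0..0:
  [0] +1/36 = 1/36
S = 1/36
C² = P²·S² = 4/7 ; C = +0.755929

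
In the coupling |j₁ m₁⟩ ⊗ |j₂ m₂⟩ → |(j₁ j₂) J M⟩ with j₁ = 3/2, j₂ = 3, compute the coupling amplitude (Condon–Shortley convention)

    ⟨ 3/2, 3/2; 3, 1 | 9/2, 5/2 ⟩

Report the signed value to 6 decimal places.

+√(5/12) ≈ +0.645497

j₁+j₂−J=0  J+j₁−j₂=3  J−j₁+j₂=6  j₁+j₂+J+1=10
(j₁±m₁, j₂±m₂, J±M) = (3,0,4,2,7,2)
P² = 34560
sum k=0..0:
  [0] +1/288 = 1/288
S = 1/288
C² = P²·S² = 5/12 ; C = +0.645497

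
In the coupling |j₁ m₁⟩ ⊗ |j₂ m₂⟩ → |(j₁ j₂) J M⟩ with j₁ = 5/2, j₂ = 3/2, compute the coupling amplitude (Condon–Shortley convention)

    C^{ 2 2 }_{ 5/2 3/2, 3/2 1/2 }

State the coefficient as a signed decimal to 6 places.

triangle: 2!*3!*1!/7! = 12/5040
(j±m)!: 4!*1!*2!*1!*4!*0! = 1152
prefactor² = (2J+1)*Δ*N² = 96/7
  k=1: −1/(1!*1!*0!*1!*3!*0!) = -1/6
Σ = -1/6  ⇒  CG² = 96/7*(-1/6)² = 8/21
CG = −√(8/21) = -0.617213

−√(8/21) = -0.617213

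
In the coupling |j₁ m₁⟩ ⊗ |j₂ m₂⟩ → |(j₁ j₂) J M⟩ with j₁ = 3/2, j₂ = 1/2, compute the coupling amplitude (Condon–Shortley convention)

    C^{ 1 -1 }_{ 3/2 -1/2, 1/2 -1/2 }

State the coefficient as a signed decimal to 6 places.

+0.500000

√[3·1!2!0!/4! · 1!2!0!1!0!2!] = √(1)
  +(−1)^0/∏(0,1,2,0,0,0)! = 1/2  (running 1/2)
⟨..|..⟩ = √(1)·(1/2) = +0.500000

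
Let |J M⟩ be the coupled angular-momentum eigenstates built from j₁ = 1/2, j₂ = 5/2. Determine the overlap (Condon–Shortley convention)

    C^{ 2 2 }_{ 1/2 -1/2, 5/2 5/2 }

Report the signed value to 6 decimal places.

triangle: 1!×0!×4!/6! = 24/720
(j±m)!: 0!×1!×5!×0!×4!×0! = 2880
prefactor² = (2J+1)×Δ×N² = 480
  k=1: −1/(1!×0!×0!×4!×0!×0!) = -1/24
Σ = -1/24  ⇒  CG² = 480×(-1/24)² = 5/6
CG = −√(5/6) = -0.912871

-0.912871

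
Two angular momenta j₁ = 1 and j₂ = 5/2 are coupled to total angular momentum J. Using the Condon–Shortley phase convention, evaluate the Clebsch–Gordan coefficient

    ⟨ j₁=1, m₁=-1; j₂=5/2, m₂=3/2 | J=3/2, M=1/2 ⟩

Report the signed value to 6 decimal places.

+0.632456  (= +√(2/5))

j₁+j₂−J=2  J+j₁−j₂=0  J−j₁+j₂=3  j₁+j₂+J+1=6
(j₁±m₁, j₂±m₂, J±M) = (0,2,4,1,2,1)
P² = 32/5
sum k=2..2:
  [2] +1/4 = 1/4
S = 1/4
C² = P²·S² = 2/5 ; C = +0.632456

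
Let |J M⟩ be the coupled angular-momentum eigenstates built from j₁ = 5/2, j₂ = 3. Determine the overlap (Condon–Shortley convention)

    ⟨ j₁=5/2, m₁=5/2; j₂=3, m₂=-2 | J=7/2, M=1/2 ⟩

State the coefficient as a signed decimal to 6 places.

+0.503953  (= +√(16/63))

triangle: 2!*3!*4!/10! = 288/3628800
(j±m)!: 5!*0!*1!*5!*4!*3! = 2073600
prefactor² = (2J+1)*Δ*N² = 9216/7
  k=0: +1/(0!*2!*0!*1!*3!*3!) = 1/72
Σ = 1/72  ⇒  CG² = 9216/7*1/72² = 16/63
CG = +√(16/63) = +0.503953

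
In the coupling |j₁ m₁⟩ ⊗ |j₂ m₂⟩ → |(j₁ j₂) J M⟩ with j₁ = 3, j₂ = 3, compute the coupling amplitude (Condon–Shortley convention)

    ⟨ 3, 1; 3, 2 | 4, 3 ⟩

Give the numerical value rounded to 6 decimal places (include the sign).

−√(1/11) = -0.301511

triangle: 2!·4!·4!/11! = 1152/39916800
(j±m)!: 4!·2!·5!·1!·7!·1! = 29030400
prefactor² = (2J+1)·Δ·N² = 82944/11
  k=1: −1/(1!·1!·1!·4!·3!·0!) = -1/144
  k=2: +1/(2!·0!·0!·3!·4!·1!) = 1/288
Σ = -1/288  ⇒  CG² = 82944/11·(-1/288)² = 1/11
CG = −√(1/11) = -0.301511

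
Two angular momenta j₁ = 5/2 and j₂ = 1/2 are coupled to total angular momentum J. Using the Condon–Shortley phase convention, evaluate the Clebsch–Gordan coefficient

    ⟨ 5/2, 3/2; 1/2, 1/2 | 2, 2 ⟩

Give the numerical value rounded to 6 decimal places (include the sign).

√[5·1!4!0!/6! · 4!1!1!0!4!0!] = √(96)
  +(−1)^1/∏(1,0,0,0,4,0)! = -1/24  (running -1/24)
⟨..|..⟩ = √(96)·(-1/24) = -0.408248

−√(1/6) ≈ -0.408248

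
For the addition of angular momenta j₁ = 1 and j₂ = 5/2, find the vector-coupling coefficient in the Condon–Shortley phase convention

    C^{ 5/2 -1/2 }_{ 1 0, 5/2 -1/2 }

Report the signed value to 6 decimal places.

+√(1/35) = +0.169031

√[6·1!1!4!/7! · 1!1!2!3!2!3!] = √(144/35)
  +(−1)^0/∏(0,1,1,2,0,2)! = 1/4  (running 1/4)
  +(−1)^1/∏(1,0,0,1,1,3)! = -1/6  (running 1/12)
⟨..|..⟩ = √(144/35)·(1/12) = +0.169031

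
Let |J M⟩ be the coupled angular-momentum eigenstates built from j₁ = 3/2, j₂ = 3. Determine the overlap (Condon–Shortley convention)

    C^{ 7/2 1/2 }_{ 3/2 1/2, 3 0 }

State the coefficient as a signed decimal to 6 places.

+0.308607

√[8·1!2!5!/9! · 2!1!3!3!4!3!] = √(384/7)
  +(−1)^0/∏(0,1,1,3,1,2)! = 1/12  (running 1/12)
  +(−1)^1/∏(1,0,0,2,2,3)! = -1/24  (running 1/24)
⟨..|..⟩ = √(384/7)·(1/24) = +0.308607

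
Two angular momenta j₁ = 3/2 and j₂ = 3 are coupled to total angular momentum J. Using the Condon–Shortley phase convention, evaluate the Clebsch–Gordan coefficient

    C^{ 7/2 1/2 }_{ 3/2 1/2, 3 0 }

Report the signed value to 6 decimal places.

√[8·1!2!5!/9! · 2!1!3!3!4!3!] = √(384/7)
  +(−1)^0/∏(0,1,1,3,1,2)! = 1/12  (running 1/12)
  +(−1)^1/∏(1,0,0,2,2,3)! = -1/24  (running 1/24)
⟨..|..⟩ = √(384/7)·(1/24) = +0.308607

+0.308607  (= +√(2/21))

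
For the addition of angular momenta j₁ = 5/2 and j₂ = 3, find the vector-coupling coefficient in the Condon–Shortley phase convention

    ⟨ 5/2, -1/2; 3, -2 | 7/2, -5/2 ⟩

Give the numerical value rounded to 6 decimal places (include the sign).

j₁+j₂−J=2  J+j₁−j₂=3  J−j₁+j₂=4  j₁+j₂+J+1=10
(j₁±m₁, j₂±m₂, J±M) = (2,3,1,5,1,6)
P² = 4608/7
sum k=0..1:
  [0] +1/72 = 1/72
  [1] −1/48 = -1/48
S = -1/144
C² = P²·S² = 2/63 ; C = -0.178174

−√(2/63) ≈ -0.178174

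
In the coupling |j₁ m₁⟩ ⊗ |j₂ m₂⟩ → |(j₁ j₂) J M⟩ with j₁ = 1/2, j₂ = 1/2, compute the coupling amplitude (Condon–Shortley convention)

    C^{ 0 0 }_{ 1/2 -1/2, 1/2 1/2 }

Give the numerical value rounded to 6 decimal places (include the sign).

j₁+j₂−J=1  J+j₁−j₂=0  J−j₁+j₂=0  j₁+j₂+J+1=2
(j₁±m₁, j₂±m₂, J±M) = (0,1,1,0,0,0)
P² = 1/2
sum k=1..1:
  [1] −1/1 = -1
S = -1
C² = P²·S² = 1/2 ; C = -0.707107

-0.707107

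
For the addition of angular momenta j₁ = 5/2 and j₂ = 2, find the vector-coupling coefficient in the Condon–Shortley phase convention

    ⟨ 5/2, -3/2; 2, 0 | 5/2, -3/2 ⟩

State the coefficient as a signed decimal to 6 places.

−√(1/70) ≈ -0.119523

triangle: 2!·3!·2!/8! = 24/40320
(j±m)!: 1!·4!·2!·2!·1!·4! = 2304
prefactor² = (2J+1)·Δ·N² = 288/35
  k=1: −1/(1!·1!·3!·1!·0!·1!) = -1/6
  k=2: +1/(2!·0!·2!·0!·1!·2!) = 1/8
Σ = -1/24  ⇒  CG² = 288/35·(-1/24)² = 1/70
CG = −√(1/70) = -0.119523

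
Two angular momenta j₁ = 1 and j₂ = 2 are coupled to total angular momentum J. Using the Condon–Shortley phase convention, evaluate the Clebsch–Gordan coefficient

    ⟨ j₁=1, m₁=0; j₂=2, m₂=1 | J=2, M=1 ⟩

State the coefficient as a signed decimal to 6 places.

j₁+j₂−J=1  J+j₁−j₂=1  J−j₁+j₂=3  j₁+j₂+J+1=6
(j₁±m₁, j₂±m₂, J±M) = (1,1,3,1,3,1)
P² = 3/2
sum k=0..1:
  [0] +1/6 = 1/6
  [1] −1/2 = -1/2
S = -1/3
C² = P²·S² = 1/6 ; C = -0.408248

−√(1/6) ≈ -0.408248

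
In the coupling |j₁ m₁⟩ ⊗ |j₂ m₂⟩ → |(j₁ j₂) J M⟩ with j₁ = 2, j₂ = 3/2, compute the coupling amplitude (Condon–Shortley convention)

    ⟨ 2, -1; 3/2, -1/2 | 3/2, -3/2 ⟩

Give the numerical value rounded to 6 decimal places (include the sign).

√[4·2!2!1!/6! · 1!3!1!2!0!3!] = √(8/5)
  +(−1)^1/∏(1,1,2,0,0,1)! = -1/2  (running -1/2)
⟨..|..⟩ = √(8/5)·(-1/2) = -0.632456

−√(2/5) ≈ -0.632456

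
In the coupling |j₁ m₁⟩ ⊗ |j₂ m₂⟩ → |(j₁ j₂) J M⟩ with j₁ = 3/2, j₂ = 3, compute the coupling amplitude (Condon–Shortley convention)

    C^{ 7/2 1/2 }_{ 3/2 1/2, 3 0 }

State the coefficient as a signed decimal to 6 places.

j₁+j₂−J=1  J+j₁−j₂=2  J−j₁+j₂=5  j₁+j₂+J+1=9
(j₁±m₁, j₂±m₂, J±M) = (2,1,3,3,4,3)
P² = 384/7
sum k=0..1:
  [0] +1/12 = 1/12
  [1] −1/24 = -1/24
S = 1/24
C² = P²·S² = 2/21 ; C = +0.308607

+0.308607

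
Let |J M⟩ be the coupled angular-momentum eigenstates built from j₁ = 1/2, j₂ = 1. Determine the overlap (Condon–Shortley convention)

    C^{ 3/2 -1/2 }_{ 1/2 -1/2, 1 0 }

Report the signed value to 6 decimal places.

+√(2/3) ≈ +0.816497

√[4·0!1!2!/4! · 0!1!1!1!1!2!] = √(2/3)
  +(−1)^0/∏(0,0,1,1,0,1)! = 1  (running 1)
⟨..|..⟩ = √(2/3)·(1) = +0.816497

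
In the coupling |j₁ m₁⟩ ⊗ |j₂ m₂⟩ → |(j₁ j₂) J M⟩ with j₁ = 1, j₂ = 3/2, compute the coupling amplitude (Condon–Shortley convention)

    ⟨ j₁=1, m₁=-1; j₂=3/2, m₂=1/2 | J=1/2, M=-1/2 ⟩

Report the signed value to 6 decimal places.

+√(1/6) ≈ +0.408248

j₁+j₂−J=2  J+j₁−j₂=0  J−j₁+j₂=1  j₁+j₂+J+1=4
(j₁±m₁, j₂±m₂, J±M) = (0,2,2,1,0,1)
P² = 2/3
sum k=2..2:
  [2] +1/2 = 1/2
S = 1/2
C² = P²·S² = 1/6 ; C = +0.408248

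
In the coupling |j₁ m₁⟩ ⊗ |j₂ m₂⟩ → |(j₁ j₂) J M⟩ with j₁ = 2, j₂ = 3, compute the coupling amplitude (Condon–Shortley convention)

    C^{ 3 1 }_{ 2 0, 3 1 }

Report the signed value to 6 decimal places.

√[7·2!2!4!/9! · 2!2!4!2!4!2!] = √(256/15)
  +(−1)^0/∏(0,2,2,4,0,0)! = 1/96  (running 1/96)
  +(−1)^1/∏(1,1,1,3,1,1)! = -1/6  (running -5/32)
  +(−1)^2/∏(2,0,0,2,2,2)! = 1/16  (running -3/32)
⟨..|..⟩ = √(256/15)·(-3/32) = -0.387298

-0.387298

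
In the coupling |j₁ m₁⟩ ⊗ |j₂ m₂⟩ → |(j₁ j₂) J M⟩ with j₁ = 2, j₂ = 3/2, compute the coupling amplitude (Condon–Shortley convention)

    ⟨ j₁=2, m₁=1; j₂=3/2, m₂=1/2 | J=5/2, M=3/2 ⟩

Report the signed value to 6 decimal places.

+0.169031

j₁+j₂−J=1  J+j₁−j₂=3  J−j₁+j₂=2  j₁+j₂+J+1=7
(j₁±m₁, j₂±m₂, J±M) = (3,1,2,1,4,1)
P² = 144/35
sum k=0..1:
  [0] +1/4 = 1/4
  [1] −1/6 = -1/6
S = 1/12
C² = P²·S² = 1/35 ; C = +0.169031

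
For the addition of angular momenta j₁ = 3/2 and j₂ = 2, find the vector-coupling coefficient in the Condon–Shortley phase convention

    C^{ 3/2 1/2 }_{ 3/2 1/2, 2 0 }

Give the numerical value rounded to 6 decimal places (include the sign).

triangle: 2!×1!×2!/6! = 4/720
(j±m)!: 2!×1!×2!×2!×2!×1! = 16
prefactor² = (2J+1)×Δ×N² = 16/45
  k=0: +1/(0!×2!×1!×2!×0!×0!) = 1/4
  k=1: −1/(1!×1!×0!×1!×1!×1!) = -1
Σ = -3/4  ⇒  CG² = 16/45×(-3/4)² = 1/5
CG = −√(1/5) = -0.447214

-0.447214  (= −√(1/5))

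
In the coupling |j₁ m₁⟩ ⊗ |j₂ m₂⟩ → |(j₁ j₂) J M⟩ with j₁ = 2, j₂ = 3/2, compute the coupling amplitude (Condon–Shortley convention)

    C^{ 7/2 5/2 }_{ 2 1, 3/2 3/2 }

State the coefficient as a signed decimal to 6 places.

+0.755929  (= +√(4/7))

triangle: 0!·4!·3!/8! = 144/40320
(j±m)!: 3!·1!·3!·0!·6!·1! = 25920
prefactor² = (2J+1)·Δ·N² = 5184/7
  k=0: +1/(0!·0!·1!·3!·3!·0!) = 1/36
Σ = 1/36  ⇒  CG² = 5184/7·1/36² = 4/7
CG = +√(4/7) = +0.755929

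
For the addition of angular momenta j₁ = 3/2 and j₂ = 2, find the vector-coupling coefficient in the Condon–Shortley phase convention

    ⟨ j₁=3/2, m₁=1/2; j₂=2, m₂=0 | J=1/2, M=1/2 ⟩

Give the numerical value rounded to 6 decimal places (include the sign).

j₁+j₂−J=3  J+j₁−j₂=0  J−j₁+j₂=1  j₁+j₂+J+1=5
(j₁±m₁, j₂±m₂, J±M) = (2,1,2,2,1,0)
P² = 4/5
sum k=1..1:
  [1] −1/2 = -1/2
S = -1/2
C² = P²·S² = 1/5 ; C = -0.447214

-0.447214  (= −√(1/5))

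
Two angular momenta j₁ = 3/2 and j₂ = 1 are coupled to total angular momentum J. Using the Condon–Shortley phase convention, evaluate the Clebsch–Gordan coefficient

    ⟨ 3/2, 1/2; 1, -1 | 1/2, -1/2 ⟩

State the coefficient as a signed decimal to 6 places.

+√(1/6) = +0.408248

j₁+j₂−J=2  J+j₁−j₂=1  J−j₁+j₂=0  j₁+j₂+J+1=4
(j₁±m₁, j₂±m₂, J±M) = (2,1,0,2,0,1)
P² = 2/3
sum k=0..0:
  [0] +1/2 = 1/2
S = 1/2
C² = P²·S² = 1/6 ; C = +0.408248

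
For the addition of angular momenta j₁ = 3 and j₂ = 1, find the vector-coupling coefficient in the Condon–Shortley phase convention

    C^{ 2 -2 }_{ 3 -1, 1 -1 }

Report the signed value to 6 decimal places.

√[5·2!4!0!/7! · 2!4!0!2!0!4!] = √(768/7)
  +(−1)^0/∏(0,2,4,0,0,0)! = 1/48  (running 1/48)
⟨..|..⟩ = √(768/7)·(1/48) = +0.218218

+√(1/21) = +0.218218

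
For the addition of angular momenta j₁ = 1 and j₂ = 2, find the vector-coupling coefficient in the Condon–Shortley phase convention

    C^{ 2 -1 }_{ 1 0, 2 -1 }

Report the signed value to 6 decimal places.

+√(1/6) = +0.408248

j₁+j₂−J=1  J+j₁−j₂=1  J−j₁+j₂=3  j₁+j₂+J+1=6
(j₁±m₁, j₂±m₂, J±M) = (1,1,1,3,1,3)
P² = 3/2
sum k=0..1:
  [0] +1/2 = 1/2
  [1] −1/6 = -1/6
S = 1/3
C² = P²·S² = 1/6 ; C = +0.408248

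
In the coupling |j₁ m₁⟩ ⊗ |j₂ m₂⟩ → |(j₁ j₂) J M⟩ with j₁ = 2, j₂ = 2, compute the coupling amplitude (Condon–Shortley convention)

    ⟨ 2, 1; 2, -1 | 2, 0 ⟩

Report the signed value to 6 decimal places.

+0.267261  (= +√(1/14))

j₁+j₂−J=2  J+j₁−j₂=2  J−j₁+j₂=2  j₁+j₂+J+1=7
(j₁±m₁, j₂±m₂, J±M) = (3,1,1,3,2,2)
P² = 8/7
sum k=0..1:
  [0] +1/2 = 1/2
  [1] −1/4 = -1/4
S = 1/4
C² = P²·S² = 1/14 ; C = +0.267261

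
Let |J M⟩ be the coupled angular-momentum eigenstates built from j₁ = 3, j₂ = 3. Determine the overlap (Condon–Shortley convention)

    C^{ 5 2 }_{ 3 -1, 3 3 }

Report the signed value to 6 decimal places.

-0.408248  (= −√(1/6))

√[11·1!5!5!/12! · 2!4!6!0!7!3!] = √(345600)
  +(−1)^1/∏(1,0,3,5,2,0)! = -1/1440  (running -1/1440)
⟨..|..⟩ = √(345600)·(-1/1440) = -0.408248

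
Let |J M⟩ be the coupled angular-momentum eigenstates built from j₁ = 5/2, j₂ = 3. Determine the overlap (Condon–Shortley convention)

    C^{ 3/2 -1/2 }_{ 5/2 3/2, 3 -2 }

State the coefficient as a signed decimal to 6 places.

triangle: 4!·1!·2!/8! = 48/40320
(j±m)!: 4!·1!·1!·5!·1!·2! = 5760
prefactor² = (2J+1)·Δ·N² = 192/7
  k=0: +1/(0!·4!·1!·1!·0!·1!) = 1/24
  k=1: −1/(1!·3!·0!·0!·1!·2!) = -1/12
Σ = -1/24  ⇒  CG² = 192/7·(-1/24)² = 1/21
CG = −√(1/21) = -0.218218

-0.218218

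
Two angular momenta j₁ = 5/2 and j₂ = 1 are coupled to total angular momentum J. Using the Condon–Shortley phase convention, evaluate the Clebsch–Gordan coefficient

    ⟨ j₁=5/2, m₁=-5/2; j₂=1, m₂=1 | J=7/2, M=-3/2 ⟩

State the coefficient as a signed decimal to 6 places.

√[8·0!5!2!/8! · 0!5!2!0!2!5!] = √(19200/7)
  +(−1)^0/∏(0,0,5,2,0,0)! = 1/240  (running 1/240)
⟨..|..⟩ = √(19200/7)·(1/240) = +0.218218

+0.218218  (= +√(1/21))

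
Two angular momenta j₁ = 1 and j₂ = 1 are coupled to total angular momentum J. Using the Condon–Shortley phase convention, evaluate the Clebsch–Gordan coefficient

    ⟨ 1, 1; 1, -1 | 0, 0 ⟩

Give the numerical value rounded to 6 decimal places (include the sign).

triangle: 2!·0!·0!/3! = 2/6
(j±m)!: 2!·0!·0!·2!·0!·0! = 4
prefactor² = (2J+1)·Δ·N² = 4/3
  k=0: +1/(0!·2!·0!·0!·0!·0!) = 1/2
Σ = 1/2  ⇒  CG² = 4/3·1/2² = 1/3
CG = +√(1/3) = +0.577350

+0.577350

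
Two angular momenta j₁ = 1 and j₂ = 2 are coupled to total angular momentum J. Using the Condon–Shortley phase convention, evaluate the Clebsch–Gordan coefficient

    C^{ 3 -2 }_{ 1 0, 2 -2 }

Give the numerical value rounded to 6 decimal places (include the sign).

+0.577350  (= +√(1/3))

j₁+j₂−J=0  J+j₁−j₂=2  J−j₁+j₂=4  j₁+j₂+J+1=7
(j₁±m₁, j₂±m₂, J±M) = (1,1,0,4,1,5)
P² = 192
sum k=0..0:
  [0] +1/24 = 1/24
S = 1/24
C² = P²·S² = 1/3 ; C = +0.577350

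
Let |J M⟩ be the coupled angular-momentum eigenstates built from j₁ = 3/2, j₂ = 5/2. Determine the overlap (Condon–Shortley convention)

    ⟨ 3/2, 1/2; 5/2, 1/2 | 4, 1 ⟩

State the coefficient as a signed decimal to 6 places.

triangle: 0!·3!·5!/9! = 720/362880
(j±m)!: 2!·1!·3!·2!·5!·3! = 17280
prefactor² = (2J+1)·Δ·N² = 2160/7
  k=0: +1/(0!·0!·1!·3!·2!·2!) = 1/24
Σ = 1/24  ⇒  CG² = 2160/7·1/24² = 15/28
CG = +√(15/28) = +0.731925

+√(15/28) ≈ +0.731925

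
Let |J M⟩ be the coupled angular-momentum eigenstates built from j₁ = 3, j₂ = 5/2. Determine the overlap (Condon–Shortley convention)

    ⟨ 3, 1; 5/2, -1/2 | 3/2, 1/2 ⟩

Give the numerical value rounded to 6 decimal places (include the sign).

j₁+j₂−J=4  J+j₁−j₂=2  J−j₁+j₂=1  j₁+j₂+J+1=8
(j₁±m₁, j₂±m₂, J±M) = (4,2,2,3,2,1)
P² = 192/35
sum k=1..2:
  [1] −1/6 = -1/6
  [2] +1/8 = 1/8
S = -1/24
C² = P²·S² = 1/105 ; C = -0.097590

-0.097590  (= −√(1/105))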